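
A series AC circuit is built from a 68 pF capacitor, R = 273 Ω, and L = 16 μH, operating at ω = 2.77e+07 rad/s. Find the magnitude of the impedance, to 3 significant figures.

X_L = ωL = 443 Ω
X_C = 1/(ωC) = 531 Ω
Net reactance X = X_L − X_C = -87.7 Ω
Z = 273 − j87.7 Ω
|Z| = √(273² + 87.7²) = 287 Ω

287 Ω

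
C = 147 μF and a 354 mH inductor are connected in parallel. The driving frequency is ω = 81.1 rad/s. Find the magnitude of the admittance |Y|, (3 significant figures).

X_L = ωL = 28.7 Ω
X_C = 1/(ωC) = 83.9 Ω
Parallel: admittances add. Y = 1/(jωL) + jωC
Y = (0 − j0.0229) S
|Y| = 0.0229 S → |Z| = 1/|Y| = 43.6 Ω, ∠Z = −∠Y = 90.0°

22.9 mS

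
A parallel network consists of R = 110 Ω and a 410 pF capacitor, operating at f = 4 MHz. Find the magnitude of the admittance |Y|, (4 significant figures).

13.74 mS

ω = 2πf = 2.513e+07 rad/s
X_C = 1/(ωC) = 97.05 Ω
Parallel: admittances add. Y = 1/R + jωC
Y = (0.009091 + j0.01030) S
|Y| = 0.01374 S → |Z| = 1/|Y| = 72.77 Ω, ∠Z = −∠Y = -48.58°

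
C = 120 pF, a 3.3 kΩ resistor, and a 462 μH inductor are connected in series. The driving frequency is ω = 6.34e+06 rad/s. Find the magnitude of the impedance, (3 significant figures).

3670 Ω

X_L = ωL = 2930 Ω
X_C = 1/(ωC) = 1310 Ω
Net reactance X = X_L − X_C = 1610 Ω
Z = 3300 + j1610 Ω
|Z| = √(3300² + 1610²) = 3670 Ω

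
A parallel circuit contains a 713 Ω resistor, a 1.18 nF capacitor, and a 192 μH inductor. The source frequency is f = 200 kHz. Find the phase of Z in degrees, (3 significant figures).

ω = 2πf = 1.257e+06 rad/s
X_L = ωL = 241 Ω
X_C = 1/(ωC) = 674 Ω
Parallel: admittances add. Y = 1/R + 1/(jωL) + jωC
Y = (0.00140 − j0.00266) S
|Y| = 0.00301 S → |Z| = 1/|Y| = 332 Ω, ∠Z = −∠Y = 62.2°

62.2°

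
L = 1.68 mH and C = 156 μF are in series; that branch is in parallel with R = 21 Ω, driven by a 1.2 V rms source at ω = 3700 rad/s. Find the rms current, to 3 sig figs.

X_L = ωL = 6.22 Ω
X_C = 1/(ωC) = 1.73 Ω
Branch 1: Z₁ = R = 21.0 Ω
Branch 2 (series LC): Z₂ = j(X_L − X_C) = j4.48 Ω
Parallel: Z = Z₁Z₂/(Z₁+Z₂), |Z| = 4.38 Ω, ∠Z = 77.9°
I = V/|Z| = 1.2/4.38 = 274 mA

274 mA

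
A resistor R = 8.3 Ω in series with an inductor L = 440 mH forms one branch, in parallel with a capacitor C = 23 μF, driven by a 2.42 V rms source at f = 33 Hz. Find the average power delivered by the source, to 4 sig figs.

ω = 2πf = 207.3 rad/s
X_L = ωL = 91.23 Ω
X_C = 1/(ωC) = 209.7 Ω
Branch 1 (R+jX_L): Z₁ = 8.300 + j91.23 Ω, |Z₁| = 91.61 Ω
Branch 2 (−jX_C): Z₂ = −j209.7 Ω
Parallel: Z = Z₁Z₂/(Z₁+Z₂), |Z| = 161.8 Ω, ∠Z = 80.79°
I = V/|Z| = 14.96 mA
P = VI cos φ = 2.42 × 0.01496 × cos(80.79°) = 5.792 mW

5.792 mW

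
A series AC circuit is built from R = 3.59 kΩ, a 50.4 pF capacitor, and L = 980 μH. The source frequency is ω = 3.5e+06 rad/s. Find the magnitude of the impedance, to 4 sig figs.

X_L = ωL = 3430 Ω
X_C = 1/(ωC) = 5669 Ω
Net reactance X = X_L − X_C = -2239 Ω
Z = 3590 − j2239 Ω
|Z| = √(3590² + 2239²) = 4231 Ω

4231 Ω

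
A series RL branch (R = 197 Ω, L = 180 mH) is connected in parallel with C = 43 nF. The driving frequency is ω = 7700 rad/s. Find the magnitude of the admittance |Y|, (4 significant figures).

X_L = ωL = 1386 Ω
X_C = 1/(ωC) = 3020 Ω
Branch 1 (R+jX_L): Z₁ = 197.0 + j1386 Ω, |Z₁| = 1400 Ω
Branch 2 (−jX_C): Z₂ = −j3020 Ω
Parallel: Z = Z₁Z₂/(Z₁+Z₂), |Z| = 2569 Ω, ∠Z = 75.04°
|Y| = 1/|Z| = 389.3 μS

389.3 μS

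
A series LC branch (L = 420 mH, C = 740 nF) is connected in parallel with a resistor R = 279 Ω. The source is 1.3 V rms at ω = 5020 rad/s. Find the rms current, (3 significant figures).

4.71 mA

X_L = ωL = 2110 Ω
X_C = 1/(ωC) = 269 Ω
Branch 1: Z₁ = R = 279 Ω
Branch 2 (series LC): Z₂ = j(X_L − X_C) = j1840 Ω
Parallel: Z = Z₁Z₂/(Z₁+Z₂), |Z| = 276 Ω, ∠Z = 8.63°
I = V/|Z| = 1.3/276 = 4.71 mA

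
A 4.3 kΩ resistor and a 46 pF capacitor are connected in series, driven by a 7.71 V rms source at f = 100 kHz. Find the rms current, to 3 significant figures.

ω = 2πf = 628300 rad/s
X_C = 1/(ωC) = 34600 Ω
Z = 4300 − j34600 Ω
|Z| = √(4300² + 34600²) = 34900 Ω
I = V/|Z| = 7.71/34900 = 221 μA

221 μA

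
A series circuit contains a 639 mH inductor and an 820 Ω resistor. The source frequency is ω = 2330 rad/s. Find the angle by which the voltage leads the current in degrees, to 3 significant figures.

X_L = ωL = 1490 Ω
Z = 820 + j1490 Ω
|Z| = √(820² + 1490²) = 1700 Ω
∠Z = arctan(1490/820) = 61.2°

61.2°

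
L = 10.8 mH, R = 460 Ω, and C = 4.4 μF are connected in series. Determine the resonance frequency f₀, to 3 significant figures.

730 Hz

ω₀ = 1/√(LC) = 1/√(0.0108 × 4.4e-06) = 4587 rad/s
f₀ = ω₀/(2π) = 730 Hz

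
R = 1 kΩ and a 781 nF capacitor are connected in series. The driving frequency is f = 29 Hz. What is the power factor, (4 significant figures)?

ω = 2πf = 182.2 rad/s
X_C = 1/(ωC) = 7027 Ω
Z = 1000 − j7027 Ω
|Z| = √(1000² + 7027²) = 7098 Ω
∠Z = arctan(-7027/1000) = -81.90°
cos φ = cos(-81.90°) = 0.1409

0.1409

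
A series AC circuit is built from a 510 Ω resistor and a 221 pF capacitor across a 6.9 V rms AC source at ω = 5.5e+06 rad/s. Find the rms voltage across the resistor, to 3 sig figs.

X_C = 1/(ωC) = 823 Ω
Z = 510 − j823 Ω
|Z| = √(510² + 823²) = 968 Ω
I = V/|Z| = 7.13 mA
V_R = I·|Z_R| = 0.00713 × 510 = 3.64 V

3.64 V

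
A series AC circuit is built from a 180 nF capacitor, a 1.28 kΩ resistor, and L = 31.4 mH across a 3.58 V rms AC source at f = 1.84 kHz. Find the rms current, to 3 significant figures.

2.79 mA

ω = 2πf = 11560 rad/s
X_L = ωL = 363 Ω
X_C = 1/(ωC) = 481 Ω
Net reactance X = X_L − X_C = -118 Ω
Z = 1280 − j118 Ω
|Z| = √(1280² + 118²) = 1290 Ω
I = V/|Z| = 3.58/1290 = 2.79 mA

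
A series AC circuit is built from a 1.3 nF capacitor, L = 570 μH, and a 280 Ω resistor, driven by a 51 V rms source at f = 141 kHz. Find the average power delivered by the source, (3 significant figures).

ω = 2πf = 885900 rad/s
X_L = ωL = 505 Ω
X_C = 1/(ωC) = 868 Ω
Net reactance X = X_L − X_C = -363 Ω
Z = 280 − j363 Ω
|Z| = √(280² + 363²) = 459 Ω
∠Z = arctan(-363/280) = -52.4°
I = V/|Z| = 111 mA
P = VI cos φ = 51 × 0.111 × cos(-52.4°) = 3.46 W

3.46 W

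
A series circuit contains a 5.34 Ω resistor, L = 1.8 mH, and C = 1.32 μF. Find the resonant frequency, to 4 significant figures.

ω₀ = 1/√(LC) = 1/√(0.0018 × 1.32e-06) = 20520 rad/s
f₀ = ω₀/(2π) = 3.265 kHz

3.265 kHz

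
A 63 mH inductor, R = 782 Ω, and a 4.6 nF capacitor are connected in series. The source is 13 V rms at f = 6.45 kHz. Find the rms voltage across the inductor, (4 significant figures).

ω = 2πf = 40530 rad/s
X_L = ωL = 2553 Ω
X_C = 1/(ωC) = 5364 Ω
Net reactance X = X_L − X_C = -2811 Ω
Z = 782.0 − j2811 Ω
|Z| = √(782.0² + 2811²) = 2918 Ω
I = V/|Z| = 4.455 mA
V_L = I·|Z_L| = 0.004455 × 2553 = 11.38 V

11.38 V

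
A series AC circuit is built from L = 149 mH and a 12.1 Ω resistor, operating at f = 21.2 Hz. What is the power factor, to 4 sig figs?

0.5205

ω = 2πf = 133.2 rad/s
X_L = ωL = 19.85 Ω
Z = 12.10 + j19.85 Ω
|Z| = √(12.10² + 19.85²) = 23.24 Ω
∠Z = arctan(19.85/12.10) = 58.63°
cos φ = cos(58.63°) = 0.5205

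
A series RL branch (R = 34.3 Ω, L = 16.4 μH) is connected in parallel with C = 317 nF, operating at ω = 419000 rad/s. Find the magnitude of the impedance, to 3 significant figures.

7.68 Ω

X_L = ωL = 6.87 Ω
X_C = 1/(ωC) = 7.53 Ω
Branch 1 (R+jX_L): Z₁ = 34.3 + j6.87 Ω, |Z₁| = 35.0 Ω
Branch 2 (−jX_C): Z₂ = −j7.53 Ω
Parallel: Z = Z₁Z₂/(Z₁+Z₂), |Z| = 7.68 Ω, ∠Z = -77.6°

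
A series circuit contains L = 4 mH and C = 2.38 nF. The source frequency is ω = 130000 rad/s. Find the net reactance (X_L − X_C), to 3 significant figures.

X_L = ωL = 520 Ω
X_C = 1/(ωC) = 3230 Ω
X = 520 − 3230 = -2710 Ω

-2710 Ω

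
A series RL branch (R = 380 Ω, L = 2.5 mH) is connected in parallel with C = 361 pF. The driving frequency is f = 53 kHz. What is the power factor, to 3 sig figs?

ω = 2πf = 333000 rad/s
X_L = ωL = 833 Ω
X_C = 1/(ωC) = 8320 Ω
Branch 1 (R+jX_L): Z₁ = 380 + j833 Ω, |Z₁| = 915 Ω
Branch 2 (−jX_C): Z₂ = −j8320 Ω
Parallel: Z = Z₁Z₂/(Z₁+Z₂), |Z| = 1020 Ω, ∠Z = 62.6°
cos φ = cos(62.6°) = 0.461

0.461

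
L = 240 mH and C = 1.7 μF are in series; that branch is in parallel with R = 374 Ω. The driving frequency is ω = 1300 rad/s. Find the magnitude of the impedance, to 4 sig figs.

131.5 Ω

X_L = ωL = 312.0 Ω
X_C = 1/(ωC) = 452.5 Ω
Branch 1: Z₁ = R = 374.0 Ω
Branch 2 (series LC): Z₂ = j(X_L − X_C) = −j140.5 Ω
Parallel: Z = Z₁Z₂/(Z₁+Z₂), |Z| = 131.5 Ω, ∠Z = -69.41°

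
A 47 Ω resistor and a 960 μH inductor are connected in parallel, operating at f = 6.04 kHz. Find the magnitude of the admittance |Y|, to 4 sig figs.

34.73 mS

ω = 2πf = 37950 rad/s
X_L = ωL = 36.43 Ω
Parallel: admittances add. Y = 1/R + 1/(jωL)
Y = (0.02128 − j0.02745) S
|Y| = 0.03473 S → |Z| = 1/|Y| = 28.79 Ω, ∠Z = −∠Y = 52.22°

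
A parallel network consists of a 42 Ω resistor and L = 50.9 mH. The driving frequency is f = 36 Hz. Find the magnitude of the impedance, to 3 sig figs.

ω = 2πf = 226.2 rad/s
X_L = ωL = 11.5 Ω
Parallel: admittances add. Y = 1/R + 1/(jωL)
Y = (0.0238 − j0.0869) S
|Y| = 0.0901 S → |Z| = 1/|Y| = 11.1 Ω, ∠Z = −∠Y = 74.7°

11.1 Ω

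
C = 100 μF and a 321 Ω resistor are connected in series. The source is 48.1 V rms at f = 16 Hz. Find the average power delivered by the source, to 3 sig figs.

ω = 2πf = 100.5 rad/s
X_C = 1/(ωC) = 99.5 Ω
Z = 321 − j99.5 Ω
|Z| = √(321² + 99.5²) = 336 Ω
∠Z = arctan(-99.5/321) = -17.2°
I = V/|Z| = 143 mA
P = VI cos φ = 48.1 × 0.143 × cos(-17.2°) = 6.58 W

6.58 W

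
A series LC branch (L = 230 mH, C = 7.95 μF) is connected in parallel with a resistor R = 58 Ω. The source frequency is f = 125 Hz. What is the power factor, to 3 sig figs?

ω = 2πf = 785.4 rad/s
X_L = ωL = 181 Ω
X_C = 1/(ωC) = 160 Ω
Branch 1: Z₁ = R = 58.0 Ω
Branch 2 (series LC): Z₂ = j(X_L − X_C) = j20.5 Ω
Parallel: Z = Z₁Z₂/(Z₁+Z₂), |Z| = 19.3 Ω, ∠Z = 70.5°
cos φ = cos(70.5°) = 0.333

0.333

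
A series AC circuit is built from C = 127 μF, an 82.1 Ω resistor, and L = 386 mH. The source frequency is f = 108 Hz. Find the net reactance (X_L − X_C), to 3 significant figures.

ω = 2πf = 678.6 rad/s
X_L = ωL = 262 Ω
X_C = 1/(ωC) = 11.6 Ω
X = 262 − 11.6 = 250 Ω

250 Ω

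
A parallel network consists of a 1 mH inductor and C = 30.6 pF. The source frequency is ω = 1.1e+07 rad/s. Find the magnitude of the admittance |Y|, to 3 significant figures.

246 μS

X_L = ωL = 11000 Ω
X_C = 1/(ωC) = 2970 Ω
Parallel: admittances add. Y = 1/(jωL) + jωC
Y = (0 + j0.000246) S
|Y| = 0.000246 S → |Z| = 1/|Y| = 4070 Ω, ∠Z = −∠Y = -90.0°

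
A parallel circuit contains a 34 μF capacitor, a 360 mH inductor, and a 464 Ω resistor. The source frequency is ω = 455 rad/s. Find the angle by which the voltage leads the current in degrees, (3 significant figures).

X_L = ωL = 164 Ω
X_C = 1/(ωC) = 64.6 Ω
Parallel: admittances add. Y = 1/R + 1/(jωL) + jωC
Y = (0.00216 + j0.00936) S
|Y| = 0.00961 S → |Z| = 1/|Y| = 104 Ω, ∠Z = −∠Y = -77.0°

-77.0°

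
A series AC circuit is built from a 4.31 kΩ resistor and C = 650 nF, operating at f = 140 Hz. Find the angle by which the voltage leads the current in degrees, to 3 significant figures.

-22.1°

ω = 2πf = 879.6 rad/s
X_C = 1/(ωC) = 1750 Ω
Z = 4310 − j1750 Ω
|Z| = √(4310² + 1750²) = 4650 Ω
∠Z = arctan(-1750/4310) = -22.1°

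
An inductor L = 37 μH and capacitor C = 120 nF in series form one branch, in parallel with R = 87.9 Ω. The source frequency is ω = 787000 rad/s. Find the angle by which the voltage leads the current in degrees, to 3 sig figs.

X_L = ωL = 29.1 Ω
X_C = 1/(ωC) = 10.6 Ω
Branch 1: Z₁ = R = 87.9 Ω
Branch 2 (series LC): Z₂ = j(X_L − X_C) = j18.5 Ω
Parallel: Z = Z₁Z₂/(Z₁+Z₂), |Z| = 18.1 Ω, ∠Z = 78.1°

78.1°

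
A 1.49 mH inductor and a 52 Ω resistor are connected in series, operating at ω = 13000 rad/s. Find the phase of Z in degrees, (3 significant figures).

20.4°

X_L = ωL = 19.4 Ω
Z = 52.0 + j19.4 Ω
|Z| = √(52.0² + 19.4²) = 55.5 Ω
∠Z = arctan(19.4/52.0) = 20.4°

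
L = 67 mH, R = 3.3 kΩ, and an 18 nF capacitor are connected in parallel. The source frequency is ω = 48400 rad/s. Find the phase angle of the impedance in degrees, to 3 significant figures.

X_L = ωL = 3240 Ω
X_C = 1/(ωC) = 1150 Ω
Parallel: admittances add. Y = 1/R + 1/(jωL) + jωC
Y = (0.000303 + j0.000563) S
|Y| = 0.000639 S → |Z| = 1/|Y| = 1560 Ω, ∠Z = −∠Y = -61.7°

-61.7°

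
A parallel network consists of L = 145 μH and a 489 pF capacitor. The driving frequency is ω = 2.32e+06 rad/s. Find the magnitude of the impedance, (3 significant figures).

544 Ω

X_L = ωL = 336 Ω
X_C = 1/(ωC) = 881 Ω
Parallel: admittances add. Y = 1/(jωL) + jωC
Y = (0 − j0.00184) S
|Y| = 0.00184 S → |Z| = 1/|Y| = 544 Ω, ∠Z = −∠Y = 90.0°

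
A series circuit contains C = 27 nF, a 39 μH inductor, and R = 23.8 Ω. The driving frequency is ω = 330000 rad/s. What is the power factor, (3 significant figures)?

X_L = ωL = 12.9 Ω
X_C = 1/(ωC) = 112 Ω
Net reactance X = X_L − X_C = -99.4 Ω
Z = 23.8 − j99.4 Ω
|Z| = √(23.8² + 99.4²) = 102 Ω
∠Z = arctan(-99.4/23.8) = -76.5°
cos φ = cos(-76.5°) = 0.233

0.233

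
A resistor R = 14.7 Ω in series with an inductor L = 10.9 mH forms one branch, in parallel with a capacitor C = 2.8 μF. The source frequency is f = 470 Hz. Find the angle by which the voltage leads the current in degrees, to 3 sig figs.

56.0°

ω = 2πf = 2953 rad/s
X_L = ωL = 32.2 Ω
X_C = 1/(ωC) = 121 Ω
Branch 1 (R+jX_L): Z₁ = 14.7 + j32.2 Ω, |Z₁| = 35.4 Ω
Branch 2 (−jX_C): Z₂ = −j121 Ω
Parallel: Z = Z₁Z₂/(Z₁+Z₂), |Z| = 47.6 Ω, ∠Z = 56.0°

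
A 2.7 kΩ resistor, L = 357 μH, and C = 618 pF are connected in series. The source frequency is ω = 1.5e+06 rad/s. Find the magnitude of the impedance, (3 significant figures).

X_L = ωL = 536 Ω
X_C = 1/(ωC) = 1080 Ω
Net reactance X = X_L − X_C = -543 Ω
Z = 2700 − j543 Ω
|Z| = √(2700² + 543²) = 2750 Ω

2750 Ω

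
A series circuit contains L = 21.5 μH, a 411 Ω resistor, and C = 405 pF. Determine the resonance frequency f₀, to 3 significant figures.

1.71 MHz

ω₀ = 1/√(LC) = 1/√(2.15e-05 × 4.05e-10) = 1.072e+07 rad/s
f₀ = ω₀/(2π) = 1.71 MHz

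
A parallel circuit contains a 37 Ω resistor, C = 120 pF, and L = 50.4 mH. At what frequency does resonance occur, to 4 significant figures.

64.72 kHz

ω₀ = 1/√(LC) = 1/√(0.0504 × 1.2e-10) = 406600 rad/s
f₀ = ω₀/(2π) = 64.72 kHz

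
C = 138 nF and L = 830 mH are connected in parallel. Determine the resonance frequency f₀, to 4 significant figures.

470.3 Hz

ω₀ = 1/√(LC) = 1/√(0.83 × 1.38e-07) = 2955 rad/s
f₀ = ω₀/(2π) = 470.3 Hz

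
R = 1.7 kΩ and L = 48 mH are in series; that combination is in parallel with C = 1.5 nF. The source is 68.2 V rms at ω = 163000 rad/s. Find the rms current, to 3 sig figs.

8.54 mA

X_L = ωL = 7820 Ω
X_C = 1/(ωC) = 4090 Ω
Branch 1 (R+jX_L): Z₁ = 1700 + j7820 Ω, |Z₁| = 8010 Ω
Branch 2 (−jX_C): Z₂ = −j4090 Ω
Parallel: Z = Z₁Z₂/(Z₁+Z₂), |Z| = 7980 Ω, ∠Z = -77.8°
I = V/|Z| = 68.2/7980 = 8.54 mA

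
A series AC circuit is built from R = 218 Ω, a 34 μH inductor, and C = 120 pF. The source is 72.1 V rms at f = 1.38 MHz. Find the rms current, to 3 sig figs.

103 mA

ω = 2πf = 8.671e+06 rad/s
X_L = ωL = 295 Ω
X_C = 1/(ωC) = 961 Ω
Net reactance X = X_L − X_C = -666 Ω
Z = 218 − j666 Ω
|Z| = √(218² + 666²) = 701 Ω
I = V/|Z| = 72.1/701 = 103 mA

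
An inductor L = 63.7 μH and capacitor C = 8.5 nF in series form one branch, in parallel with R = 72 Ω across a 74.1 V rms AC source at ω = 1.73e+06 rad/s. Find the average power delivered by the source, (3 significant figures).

X_L = ωL = 110 Ω
X_C = 1/(ωC) = 68.0 Ω
Branch 1: Z₁ = R = 72.0 Ω
Branch 2 (series LC): Z₂ = j(X_L − X_C) = j42.2 Ω
Parallel: Z = Z₁Z₂/(Z₁+Z₂), |Z| = 36.4 Ω, ∠Z = 59.6°
I = V/|Z| = 2.04 A
P = VI cos φ = 74.1 × 2.04 × cos(59.6°) = 76.3 W

76.3 W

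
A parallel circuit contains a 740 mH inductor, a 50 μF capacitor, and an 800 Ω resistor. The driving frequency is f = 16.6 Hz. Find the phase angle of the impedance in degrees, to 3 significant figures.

ω = 2πf = 104.3 rad/s
X_L = ωL = 77.2 Ω
X_C = 1/(ωC) = 192 Ω
Parallel: admittances add. Y = 1/R + 1/(jωL) + jωC
Y = (0.00125 − j0.00774) S
|Y| = 0.00784 S → |Z| = 1/|Y| = 128 Ω, ∠Z = −∠Y = 80.8°

80.8°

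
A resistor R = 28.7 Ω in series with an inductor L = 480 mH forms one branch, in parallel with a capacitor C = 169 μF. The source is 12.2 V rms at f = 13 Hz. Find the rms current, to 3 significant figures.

ω = 2πf = 81.68 rad/s
X_L = ωL = 39.2 Ω
X_C = 1/(ωC) = 72.4 Ω
Branch 1 (R+jX_L): Z₁ = 28.7 + j39.2 Ω, |Z₁| = 48.6 Ω
Branch 2 (−jX_C): Z₂ = −j72.4 Ω
Parallel: Z = Z₁Z₂/(Z₁+Z₂), |Z| = 80.2 Ω, ∠Z = 13.0°
I = V/|Z| = 12.2/80.2 = 152 mA

152 mA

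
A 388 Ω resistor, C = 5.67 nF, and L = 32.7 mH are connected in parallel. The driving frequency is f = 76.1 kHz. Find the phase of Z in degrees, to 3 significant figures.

-45.8°

ω = 2πf = 478200 rad/s
X_L = ωL = 15600 Ω
X_C = 1/(ωC) = 369 Ω
Parallel: admittances add. Y = 1/R + 1/(jωL) + jωC
Y = (0.00258 + j0.00265) S
|Y| = 0.00369 S → |Z| = 1/|Y| = 271 Ω, ∠Z = −∠Y = -45.8°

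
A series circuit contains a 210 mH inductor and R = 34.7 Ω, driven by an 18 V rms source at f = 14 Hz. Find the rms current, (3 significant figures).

ω = 2πf = 87.96 rad/s
X_L = ωL = 18.5 Ω
Z = 34.7 + j18.5 Ω
|Z| = √(34.7² + 18.5²) = 39.3 Ω
I = V/|Z| = 18/39.3 = 458 mA

458 mA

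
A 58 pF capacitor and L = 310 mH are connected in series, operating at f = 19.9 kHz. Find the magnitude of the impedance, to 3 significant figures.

ω = 2πf = 125000 rad/s
X_L = ωL = 38800 Ω
X_C = 1/(ωC) = 138000 Ω
Net reactance X = X_L − X_C = -99100 Ω
Z = − j99100 Ω
|Z| = √(0² + 99100²) = 99100 Ω

99100 Ω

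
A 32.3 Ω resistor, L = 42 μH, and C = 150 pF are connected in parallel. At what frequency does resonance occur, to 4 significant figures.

ω₀ = 1/√(LC) = 1/√(4.2e-05 × 1.5e-10) = 1.26e+07 rad/s
f₀ = ω₀/(2π) = 2.005 MHz

2.005 MHz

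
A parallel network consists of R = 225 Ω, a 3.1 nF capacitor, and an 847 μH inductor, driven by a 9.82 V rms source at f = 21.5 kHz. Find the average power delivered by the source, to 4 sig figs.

428.6 mW

ω = 2πf = 135100 rad/s
X_L = ωL = 114.4 Ω
X_C = 1/(ωC) = 2388 Ω
Parallel: admittances add. Y = 1/R + 1/(jωL) + jωC
Y = (0.004444 − j0.008321) S
|Y| = 0.009434 S → |Z| = 1/|Y| = 106.0 Ω, ∠Z = −∠Y = 61.89°
I = V/|Z| = 92.64 mA
P = VI cos φ = 9.82 × 0.09264 × cos(61.89°) = 428.6 mW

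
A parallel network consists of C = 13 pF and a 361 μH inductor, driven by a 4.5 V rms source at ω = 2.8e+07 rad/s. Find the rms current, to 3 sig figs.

X_L = ωL = 10100 Ω
X_C = 1/(ωC) = 2750 Ω
Parallel: admittances add. Y = 1/(jωL) + jωC
Y = (0 + j0.000265) S
|Y| = 0.000265 S → |Z| = 1/|Y| = 3770 Ω, ∠Z = −∠Y = -90.0°
I = V/|Z| = 4.5/3770 = 1.19 mA

1.19 mA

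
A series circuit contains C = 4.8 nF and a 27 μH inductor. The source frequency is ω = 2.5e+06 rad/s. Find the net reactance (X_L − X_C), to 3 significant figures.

-15.8 Ω

X_L = ωL = 67.5 Ω
X_C = 1/(ωC) = 83.3 Ω
X = 67.5 − 83.3 = -15.8 Ω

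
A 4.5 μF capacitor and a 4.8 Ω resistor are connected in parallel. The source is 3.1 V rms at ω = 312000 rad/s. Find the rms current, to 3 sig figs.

4.40 A

X_C = 1/(ωC) = 0.712 Ω
Parallel: admittances add. Y = 1/R + jωC
Y = (0.208 + j1.40) S
|Y| = 1.42 S → |Z| = 1/|Y| = 0.705 Ω, ∠Z = −∠Y = -81.6°
I = V/|Z| = 3.1/0.705 = 4.40 A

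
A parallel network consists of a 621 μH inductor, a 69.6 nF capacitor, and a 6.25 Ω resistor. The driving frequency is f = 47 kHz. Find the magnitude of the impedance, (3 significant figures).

ω = 2πf = 295300 rad/s
X_L = ωL = 183 Ω
X_C = 1/(ωC) = 48.7 Ω
Parallel: admittances add. Y = 1/R + 1/(jωL) + jωC
Y = (0.160 + j0.0151) S
|Y| = 0.161 S → |Z| = 1/|Y| = 6.22 Ω, ∠Z = −∠Y = -5.39°

6.22 Ω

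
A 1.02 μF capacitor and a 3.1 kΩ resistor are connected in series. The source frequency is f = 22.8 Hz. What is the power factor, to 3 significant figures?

ω = 2πf = 143.3 rad/s
X_C = 1/(ωC) = 6840 Ω
Z = 3100 − j6840 Ω
|Z| = √(3100² + 6840²) = 7510 Ω
∠Z = arctan(-6840/3100) = -65.6°
cos φ = cos(-65.6°) = 0.413

0.413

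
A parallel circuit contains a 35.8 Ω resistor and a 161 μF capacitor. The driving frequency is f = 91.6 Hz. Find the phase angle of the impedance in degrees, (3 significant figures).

-73.2°

ω = 2πf = 575.5 rad/s
X_C = 1/(ωC) = 10.8 Ω
Parallel: admittances add. Y = 1/R + jωC
Y = (0.0279 + j0.0927) S
|Y| = 0.0968 S → |Z| = 1/|Y| = 10.3 Ω, ∠Z = −∠Y = -73.2°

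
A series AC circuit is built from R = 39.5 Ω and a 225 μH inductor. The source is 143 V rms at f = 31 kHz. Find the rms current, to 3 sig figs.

ω = 2πf = 194800 rad/s
X_L = ωL = 43.8 Ω
Z = 39.5 + j43.8 Ω
|Z| = √(39.5² + 43.8²) = 59.0 Ω
I = V/|Z| = 143/59.0 = 2.42 A

2.42 A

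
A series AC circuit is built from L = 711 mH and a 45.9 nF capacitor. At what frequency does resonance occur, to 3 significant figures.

ω₀ = 1/√(LC) = 1/√(0.711 × 4.59e-08) = 5536 rad/s
f₀ = ω₀/(2π) = 881 Hz

881 Hz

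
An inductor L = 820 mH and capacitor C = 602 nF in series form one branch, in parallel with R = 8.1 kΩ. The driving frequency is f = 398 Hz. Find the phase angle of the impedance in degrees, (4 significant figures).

ω = 2πf = 2501 rad/s
X_L = ωL = 2051 Ω
X_C = 1/(ωC) = 664.3 Ω
Branch 1: Z₁ = R = 8100 Ω
Branch 2 (series LC): Z₂ = j(X_L − X_C) = j1386 Ω
Parallel: Z = Z₁Z₂/(Z₁+Z₂), |Z| = 1366 Ω, ∠Z = 80.29°

80.29°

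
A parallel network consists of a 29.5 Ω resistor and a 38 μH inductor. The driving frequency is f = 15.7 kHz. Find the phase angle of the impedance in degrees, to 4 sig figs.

ω = 2πf = 98650 rad/s
X_L = ωL = 3.749 Ω
Parallel: admittances add. Y = 1/R + 1/(jωL)
Y = (0.03390 − j0.2668) S
|Y| = 0.2689 S → |Z| = 1/|Y| = 3.719 Ω, ∠Z = −∠Y = 82.76°

82.76°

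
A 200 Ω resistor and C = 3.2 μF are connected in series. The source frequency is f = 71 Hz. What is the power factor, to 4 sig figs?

ω = 2πf = 446.1 rad/s
X_C = 1/(ωC) = 700.5 Ω
Z = 200.0 − j700.5 Ω
|Z| = √(200.0² + 700.5²) = 728.5 Ω
∠Z = arctan(-700.5/200.0) = -74.07°
cos φ = cos(-74.07°) = 0.2745

0.2745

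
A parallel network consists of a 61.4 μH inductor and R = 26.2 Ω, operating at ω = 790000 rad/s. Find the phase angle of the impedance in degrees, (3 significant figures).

X_L = ωL = 48.5 Ω
Parallel: admittances add. Y = 1/R + 1/(jωL)
Y = (0.0382 − j0.0206) S
|Y| = 0.0434 S → |Z| = 1/|Y| = 23.1 Ω, ∠Z = −∠Y = 28.4°

28.4°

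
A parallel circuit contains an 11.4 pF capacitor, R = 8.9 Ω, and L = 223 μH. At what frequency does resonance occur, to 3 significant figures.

ω₀ = 1/√(LC) = 1/√(0.000223 × 1.14e-11) = 1.983e+07 rad/s
f₀ = ω₀/(2π) = 3.16 MHz

3.16 MHz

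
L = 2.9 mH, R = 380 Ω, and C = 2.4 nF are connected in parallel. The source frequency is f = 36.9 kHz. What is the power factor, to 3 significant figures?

0.943

ω = 2πf = 231800 rad/s
X_L = ωL = 672 Ω
X_C = 1/(ωC) = 1800 Ω
Parallel: admittances add. Y = 1/R + 1/(jωL) + jωC
Y = (0.00263 − j0.000931) S
|Y| = 0.00279 S → |Z| = 1/|Y| = 358 Ω, ∠Z = −∠Y = 19.5°
cos φ = cos(19.5°) = 0.943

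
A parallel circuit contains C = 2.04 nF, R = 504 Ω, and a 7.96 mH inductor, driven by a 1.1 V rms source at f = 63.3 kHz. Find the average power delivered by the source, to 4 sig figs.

ω = 2πf = 397700 rad/s
X_L = ωL = 3166 Ω
X_C = 1/(ωC) = 1232 Ω
Parallel: admittances add. Y = 1/R + 1/(jωL) + jωC
Y = (0.001984 + j0.0004955) S
|Y| = 0.002045 S → |Z| = 1/|Y| = 489.0 Ω, ∠Z = −∠Y = -14.02°
I = V/|Z| = 2.250 mA
P = VI cos φ = 1.1 × 0.002250 × cos(-14.02°) = 2.401 mW

2.401 mW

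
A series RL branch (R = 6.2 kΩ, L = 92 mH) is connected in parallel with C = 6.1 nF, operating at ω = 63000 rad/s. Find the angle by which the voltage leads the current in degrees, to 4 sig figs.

X_L = ωL = 5796 Ω
X_C = 1/(ωC) = 2602 Ω
Branch 1 (R+jX_L): Z₁ = 6200 + j5796 Ω, |Z₁| = 8487 Ω
Branch 2 (−jX_C): Z₂ = −j2602 Ω
Parallel: Z = Z₁Z₂/(Z₁+Z₂), |Z| = 3167 Ω, ∠Z = -74.18°

-74.18°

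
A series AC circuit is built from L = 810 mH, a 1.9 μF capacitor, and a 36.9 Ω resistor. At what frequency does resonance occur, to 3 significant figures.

128 Hz

ω₀ = 1/√(LC) = 1/√(0.81 × 1.9e-06) = 806.1 rad/s
f₀ = ω₀/(2π) = 128 Hz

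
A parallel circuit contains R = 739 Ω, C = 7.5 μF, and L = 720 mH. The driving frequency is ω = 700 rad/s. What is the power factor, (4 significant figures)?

X_L = ωL = 504.0 Ω
X_C = 1/(ωC) = 190.5 Ω
Parallel: admittances add. Y = 1/R + 1/(jωL) + jωC
Y = (0.001353 + j0.003266) S
|Y| = 0.003535 S → |Z| = 1/|Y| = 282.9 Ω, ∠Z = −∠Y = -67.49°
cos φ = cos(-67.49°) = 0.3828

0.3828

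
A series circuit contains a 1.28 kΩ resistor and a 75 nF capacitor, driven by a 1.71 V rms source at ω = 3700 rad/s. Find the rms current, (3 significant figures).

X_C = 1/(ωC) = 3600 Ω
Z = 1280 − j3600 Ω
|Z| = √(1280² + 3600²) = 3820 Ω
I = V/|Z| = 1.71/3820 = 447 μA

447 μA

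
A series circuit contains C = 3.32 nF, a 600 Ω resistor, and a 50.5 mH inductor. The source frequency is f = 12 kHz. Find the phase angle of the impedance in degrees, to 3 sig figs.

ω = 2πf = 75400 rad/s
X_L = ωL = 3810 Ω
X_C = 1/(ωC) = 3990 Ω
Net reactance X = X_L − X_C = -187 Ω
Z = 600 − j187 Ω
|Z| = √(600² + 187²) = 629 Ω
∠Z = arctan(-187/600) = -17.3°

-17.3°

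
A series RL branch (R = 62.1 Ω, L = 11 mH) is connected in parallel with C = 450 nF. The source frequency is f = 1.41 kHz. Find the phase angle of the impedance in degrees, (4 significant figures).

35.45°

ω = 2πf = 8859 rad/s
X_L = ωL = 97.45 Ω
X_C = 1/(ωC) = 250.8 Ω
Branch 1 (R+jX_L): Z₁ = 62.10 + j97.45 Ω, |Z₁| = 115.6 Ω
Branch 2 (−jX_C): Z₂ = −j250.8 Ω
Parallel: Z = Z₁Z₂/(Z₁+Z₂), |Z| = 175.2 Ω, ∠Z = 35.45°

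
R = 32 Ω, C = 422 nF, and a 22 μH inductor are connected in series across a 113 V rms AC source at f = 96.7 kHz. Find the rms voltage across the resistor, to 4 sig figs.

108.4 V

ω = 2πf = 607600 rad/s
X_L = ωL = 13.37 Ω
X_C = 1/(ωC) = 3.900 Ω
Net reactance X = X_L − X_C = 9.467 Ω
Z = 32.00 + j9.467 Ω
|Z| = √(32.00² + 9.467²) = 33.37 Ω
I = V/|Z| = 3.386 A
V_R = I·|Z_R| = 3.386 × 32.00 = 108.4 V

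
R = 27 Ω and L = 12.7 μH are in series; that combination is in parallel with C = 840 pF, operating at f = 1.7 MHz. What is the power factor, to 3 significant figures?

ω = 2πf = 1.068e+07 rad/s
X_L = ωL = 136 Ω
X_C = 1/(ωC) = 111 Ω
Branch 1 (R+jX_L): Z₁ = 27.0 + j136 Ω, |Z₁| = 138 Ω
Branch 2 (−jX_C): Z₂ = −j111 Ω
Parallel: Z = Z₁Z₂/(Z₁+Z₂), |Z| = 425 Ω, ∠Z = -53.1°
cos φ = cos(-53.1°) = 0.600

0.600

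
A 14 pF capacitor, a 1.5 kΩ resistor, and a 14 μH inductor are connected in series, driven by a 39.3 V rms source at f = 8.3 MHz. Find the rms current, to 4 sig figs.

ω = 2πf = 5.215e+07 rad/s
X_L = ωL = 730.1 Ω
X_C = 1/(ωC) = 1370 Ω
Net reactance X = X_L − X_C = -639.6 Ω
Z = 1500 − j639.6 Ω
|Z| = √(1500² + 639.6²) = 1631 Ω
I = V/|Z| = 39.3/1631 = 24.10 mA

24.10 mA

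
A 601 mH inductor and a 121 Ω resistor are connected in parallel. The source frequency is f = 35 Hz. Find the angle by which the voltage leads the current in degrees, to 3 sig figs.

ω = 2πf = 219.9 rad/s
X_L = ωL = 132 Ω
Parallel: admittances add. Y = 1/R + 1/(jωL)
Y = (0.00826 − j0.00757) S
|Y| = 0.0112 S → |Z| = 1/|Y| = 89.2 Ω, ∠Z = −∠Y = 42.5°

42.5°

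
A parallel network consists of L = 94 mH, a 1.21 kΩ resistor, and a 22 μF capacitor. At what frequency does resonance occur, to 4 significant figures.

ω₀ = 1/√(LC) = 1/√(0.094 × 2.2e-05) = 695.4 rad/s
f₀ = ω₀/(2π) = 110.7 Hz

110.7 Hz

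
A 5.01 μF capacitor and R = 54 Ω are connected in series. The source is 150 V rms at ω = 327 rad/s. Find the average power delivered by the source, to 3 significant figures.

X_C = 1/(ωC) = 610 Ω
Z = 54.0 − j610 Ω
|Z| = √(54.0² + 610²) = 613 Ω
∠Z = arctan(-610/54.0) = -84.9°
I = V/|Z| = 245 mA
P = VI cos φ = 150 × 0.245 × cos(-84.9°) = 3.24 W

3.24 W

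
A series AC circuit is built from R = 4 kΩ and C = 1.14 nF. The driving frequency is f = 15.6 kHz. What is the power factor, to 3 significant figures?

0.408

ω = 2πf = 98020 rad/s
X_C = 1/(ωC) = 8950 Ω
Z = 4000 − j8950 Ω
|Z| = √(4000² + 8950²) = 9800 Ω
∠Z = arctan(-8950/4000) = -65.9°
cos φ = cos(-65.9°) = 0.408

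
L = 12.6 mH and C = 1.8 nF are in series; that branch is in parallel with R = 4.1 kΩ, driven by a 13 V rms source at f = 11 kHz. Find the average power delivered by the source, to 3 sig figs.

41.2 mW

ω = 2πf = 69120 rad/s
X_L = ωL = 871 Ω
X_C = 1/(ωC) = 8040 Ω
Branch 1: Z₁ = R = 4100 Ω
Branch 2 (series LC): Z₂ = j(X_L − X_C) = −j7170 Ω
Parallel: Z = Z₁Z₂/(Z₁+Z₂), |Z| = 3560 Ω, ∠Z = -29.8°
I = V/|Z| = 3.65 mA
P = VI cos φ = 13 × 0.00365 × cos(-29.8°) = 41.2 mW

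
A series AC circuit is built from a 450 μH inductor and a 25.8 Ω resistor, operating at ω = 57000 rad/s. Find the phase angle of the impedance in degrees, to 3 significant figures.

X_L = ωL = 25.6 Ω
Z = 25.8 + j25.6 Ω
|Z| = √(25.8² + 25.6²) = 36.4 Ω
∠Z = arctan(25.6/25.8) = 44.8°

44.8°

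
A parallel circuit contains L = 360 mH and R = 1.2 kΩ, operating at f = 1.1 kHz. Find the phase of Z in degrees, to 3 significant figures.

25.7°

ω = 2πf = 6912 rad/s
X_L = ωL = 2490 Ω
Parallel: admittances add. Y = 1/R + 1/(jωL)
Y = (0.000833 − j0.000402) S
|Y| = 0.000925 S → |Z| = 1/|Y| = 1080 Ω, ∠Z = −∠Y = 25.7°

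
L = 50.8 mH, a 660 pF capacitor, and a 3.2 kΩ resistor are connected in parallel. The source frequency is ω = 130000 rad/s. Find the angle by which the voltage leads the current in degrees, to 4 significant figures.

X_L = ωL = 6604 Ω
X_C = 1/(ωC) = 11660 Ω
Parallel: admittances add. Y = 1/R + 1/(jωL) + jωC
Y = (0.0003125 − j6.562e-05) S
|Y| = 0.0003193 S → |Z| = 1/|Y| = 3132 Ω, ∠Z = −∠Y = 11.86°

11.86°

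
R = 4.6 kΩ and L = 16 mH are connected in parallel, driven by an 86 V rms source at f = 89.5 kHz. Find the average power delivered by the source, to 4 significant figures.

ω = 2πf = 562300 rad/s
X_L = ωL = 8998 Ω
Parallel: admittances add. Y = 1/R + 1/(jωL)
Y = (0.0002174 − j0.0001111) S
|Y| = 0.0002442 S → |Z| = 1/|Y| = 4096 Ω, ∠Z = −∠Y = 27.08°
I = V/|Z| = 21.00 mA
P = VI cos φ = 86 × 0.02100 × cos(27.08°) = 1.608 W

1.608 W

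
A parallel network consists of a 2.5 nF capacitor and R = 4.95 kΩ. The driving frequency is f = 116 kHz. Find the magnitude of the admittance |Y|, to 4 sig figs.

ω = 2πf = 728800 rad/s
X_C = 1/(ωC) = 548.8 Ω
Parallel: admittances add. Y = 1/R + jωC
Y = (0.0002020 + j0.001822) S
|Y| = 0.001833 S → |Z| = 1/|Y| = 545.5 Ω, ∠Z = −∠Y = -83.67°

1.833 mS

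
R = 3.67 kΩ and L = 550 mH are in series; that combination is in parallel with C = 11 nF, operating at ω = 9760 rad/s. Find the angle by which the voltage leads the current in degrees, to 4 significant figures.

X_L = ωL = 5368 Ω
X_C = 1/(ωC) = 9314 Ω
Branch 1 (R+jX_L): Z₁ = 3670 + j5368 Ω, |Z₁| = 6503 Ω
Branch 2 (−jX_C): Z₂ = −j9314 Ω
Parallel: Z = Z₁Z₂/(Z₁+Z₂), |Z| = 11240 Ω, ∠Z = 12.72°

12.72°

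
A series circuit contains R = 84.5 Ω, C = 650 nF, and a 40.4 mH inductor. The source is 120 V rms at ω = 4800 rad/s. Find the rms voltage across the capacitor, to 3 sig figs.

253 V

X_L = ωL = 194 Ω
X_C = 1/(ωC) = 321 Ω
Net reactance X = X_L − X_C = -127 Ω
Z = 84.5 − j127 Ω
|Z| = √(84.5² + 127²) = 152 Ω
I = V/|Z| = 788 mA
V_C = I·|Z_C| = 0.788 × 321 = 253 V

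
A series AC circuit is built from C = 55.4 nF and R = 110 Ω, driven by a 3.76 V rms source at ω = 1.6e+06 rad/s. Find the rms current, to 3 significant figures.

34.0 mA

X_C = 1/(ωC) = 11.3 Ω
Z = 110 − j11.3 Ω
|Z| = √(110² + 11.3²) = 111 Ω
I = V/|Z| = 3.76/111 = 34.0 mA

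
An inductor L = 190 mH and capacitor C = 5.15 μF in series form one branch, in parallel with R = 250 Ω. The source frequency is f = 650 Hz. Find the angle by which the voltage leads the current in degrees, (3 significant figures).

ω = 2πf = 4084 rad/s
X_L = ωL = 776 Ω
X_C = 1/(ωC) = 47.5 Ω
Branch 1: Z₁ = R = 250 Ω
Branch 2 (series LC): Z₂ = j(X_L − X_C) = j728 Ω
Parallel: Z = Z₁Z₂/(Z₁+Z₂), |Z| = 236 Ω, ∠Z = 18.9°

18.9°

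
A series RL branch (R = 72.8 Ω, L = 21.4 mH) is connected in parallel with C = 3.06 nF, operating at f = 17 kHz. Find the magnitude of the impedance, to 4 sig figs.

ω = 2πf = 106800 rad/s
X_L = ωL = 2286 Ω
X_C = 1/(ωC) = 3059 Ω
Branch 1 (R+jX_L): Z₁ = 72.80 + j2286 Ω, |Z₁| = 2287 Ω
Branch 2 (−jX_C): Z₂ = −j3059 Ω
Parallel: Z = Z₁Z₂/(Z₁+Z₂), |Z| = 9004 Ω, ∠Z = 82.80°

9004 Ω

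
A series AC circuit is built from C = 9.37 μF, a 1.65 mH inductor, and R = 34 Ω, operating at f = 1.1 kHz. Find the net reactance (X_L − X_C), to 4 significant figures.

-4.037 Ω

ω = 2πf = 6912 rad/s
X_L = ωL = 11.40 Ω
X_C = 1/(ωC) = 15.44 Ω
X = 11.40 − 15.44 = -4.037 Ω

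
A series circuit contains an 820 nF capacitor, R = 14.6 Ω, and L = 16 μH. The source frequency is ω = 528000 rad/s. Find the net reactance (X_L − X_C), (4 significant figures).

6.138 Ω

X_L = ωL = 8.448 Ω
X_C = 1/(ωC) = 2.310 Ω
X = 8.448 − 2.310 = 6.138 Ω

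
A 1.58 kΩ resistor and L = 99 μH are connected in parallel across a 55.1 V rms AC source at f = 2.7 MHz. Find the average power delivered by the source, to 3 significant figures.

1.92 W

ω = 2πf = 1.696e+07 rad/s
X_L = ωL = 1680 Ω
Parallel: admittances add. Y = 1/R + 1/(jωL)
Y = (0.000633 − j0.000595) S
|Y| = 0.000869 S → |Z| = 1/|Y| = 1150 Ω, ∠Z = −∠Y = 43.3°
I = V/|Z| = 47.9 mA
P = VI cos φ = 55.1 × 0.0479 × cos(43.3°) = 1.92 W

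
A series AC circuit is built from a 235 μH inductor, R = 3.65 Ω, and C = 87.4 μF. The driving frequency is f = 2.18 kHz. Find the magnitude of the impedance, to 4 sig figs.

ω = 2πf = 13700 rad/s
X_L = ωL = 3.219 Ω
X_C = 1/(ωC) = 0.8353 Ω
Net reactance X = X_L − X_C = 2.384 Ω
Z = 3.650 + j2.384 Ω
|Z| = √(3.650² + 2.384²) = 4.359 Ω

4.359 Ω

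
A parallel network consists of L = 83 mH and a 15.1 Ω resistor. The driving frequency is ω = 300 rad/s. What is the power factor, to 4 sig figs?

0.8551

X_L = ωL = 24.90 Ω
Parallel: admittances add. Y = 1/R + 1/(jωL)
Y = (0.06623 − j0.04016) S
|Y| = 0.07745 S → |Z| = 1/|Y| = 12.91 Ω, ∠Z = −∠Y = 31.23°
cos φ = cos(31.23°) = 0.8551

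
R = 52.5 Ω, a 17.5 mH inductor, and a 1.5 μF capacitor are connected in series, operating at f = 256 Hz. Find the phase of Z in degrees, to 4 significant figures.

ω = 2πf = 1608 rad/s
X_L = ωL = 28.15 Ω
X_C = 1/(ωC) = 414.5 Ω
Net reactance X = X_L − X_C = -386.3 Ω
Z = 52.50 − j386.3 Ω
|Z| = √(52.50² + 386.3²) = 389.9 Ω
∠Z = arctan(-386.3/52.50) = -82.26°

-82.26°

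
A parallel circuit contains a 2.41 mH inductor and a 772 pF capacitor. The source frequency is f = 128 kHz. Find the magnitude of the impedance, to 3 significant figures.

9530 Ω

ω = 2πf = 804200 rad/s
X_L = ωL = 1940 Ω
X_C = 1/(ωC) = 1610 Ω
Parallel: admittances add. Y = 1/(jωL) + jωC
Y = (0 + j0.000105) S
|Y| = 0.000105 S → |Z| = 1/|Y| = 9530 Ω, ∠Z = −∠Y = -90.0°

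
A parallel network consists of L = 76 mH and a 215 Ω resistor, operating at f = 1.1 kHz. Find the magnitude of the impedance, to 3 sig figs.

ω = 2πf = 6912 rad/s
X_L = ωL = 525 Ω
Parallel: admittances add. Y = 1/R + 1/(jωL)
Y = (0.00465 − j0.00190) S
|Y| = 0.00503 S → |Z| = 1/|Y| = 199 Ω, ∠Z = −∠Y = 22.3°

199 Ω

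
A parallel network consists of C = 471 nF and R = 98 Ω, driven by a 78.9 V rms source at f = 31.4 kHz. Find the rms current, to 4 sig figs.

ω = 2πf = 197300 rad/s
X_C = 1/(ωC) = 10.76 Ω
Parallel: admittances add. Y = 1/R + jωC
Y = (0.01020 + j0.09292) S
|Y| = 0.09348 S → |Z| = 1/|Y| = 10.70 Ω, ∠Z = −∠Y = -83.73°
I = V/|Z| = 78.9/10.70 = 7.376 A

7.376 A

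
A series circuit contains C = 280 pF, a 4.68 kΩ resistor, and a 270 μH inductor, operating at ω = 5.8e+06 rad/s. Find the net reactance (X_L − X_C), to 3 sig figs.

950 Ω

X_L = ωL = 1570 Ω
X_C = 1/(ωC) = 616 Ω
X = 1570 − 616 = 950 Ω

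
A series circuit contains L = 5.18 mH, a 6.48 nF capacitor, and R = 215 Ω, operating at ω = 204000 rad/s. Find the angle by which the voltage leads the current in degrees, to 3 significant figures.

X_L = ωL = 1060 Ω
X_C = 1/(ωC) = 756 Ω
Net reactance X = X_L − X_C = 300 Ω
Z = 215 + j300 Ω
|Z| = √(215² + 300²) = 369 Ω
∠Z = arctan(300/215) = 54.4°

54.4°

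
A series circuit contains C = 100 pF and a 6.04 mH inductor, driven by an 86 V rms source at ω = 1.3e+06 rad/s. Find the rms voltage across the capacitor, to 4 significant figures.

X_L = ωL = 7852 Ω
X_C = 1/(ωC) = 7692 Ω
Net reactance X = X_L − X_C = 159.7 Ω
Z = j159.7 Ω
|Z| = √(0² + 159.7²) = 159.7 Ω
I = V/|Z| = 538.5 mA
V_C = I·|Z_C| = 0.5385 × 7692 = 4143 V

4143 V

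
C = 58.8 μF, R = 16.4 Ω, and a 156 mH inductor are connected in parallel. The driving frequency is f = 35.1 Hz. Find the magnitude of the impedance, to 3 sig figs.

15.9 Ω

ω = 2πf = 220.5 rad/s
X_L = ωL = 34.4 Ω
X_C = 1/(ωC) = 77.1 Ω
Parallel: admittances add. Y = 1/R + 1/(jωL) + jωC
Y = (0.0610 − j0.0161) S
|Y| = 0.0631 S → |Z| = 1/|Y| = 15.9 Ω, ∠Z = −∠Y = 14.8°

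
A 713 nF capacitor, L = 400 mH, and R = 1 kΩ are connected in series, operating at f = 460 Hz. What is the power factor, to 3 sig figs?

0.830

ω = 2πf = 2890 rad/s
X_L = ωL = 1160 Ω
X_C = 1/(ωC) = 485 Ω
Net reactance X = X_L − X_C = 671 Ω
Z = 1000 + j671 Ω
|Z| = √(1000² + 671²) = 1200 Ω
∠Z = arctan(671/1000) = 33.9°
cos φ = cos(33.9°) = 0.830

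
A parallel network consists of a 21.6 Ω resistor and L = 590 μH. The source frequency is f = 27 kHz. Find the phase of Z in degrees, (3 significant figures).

12.2°

ω = 2πf = 169600 rad/s
X_L = ωL = 100 Ω
Parallel: admittances add. Y = 1/R + 1/(jωL)
Y = (0.0463 − j0.00999) S
|Y| = 0.0474 S → |Z| = 1/|Y| = 21.1 Ω, ∠Z = −∠Y = 12.2°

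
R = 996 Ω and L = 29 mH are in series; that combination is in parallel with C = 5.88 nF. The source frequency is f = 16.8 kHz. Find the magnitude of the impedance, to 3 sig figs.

ω = 2πf = 105600 rad/s
X_L = ωL = 3060 Ω
X_C = 1/(ωC) = 1610 Ω
Branch 1 (R+jX_L): Z₁ = 996 + j3060 Ω, |Z₁| = 3220 Ω
Branch 2 (−jX_C): Z₂ = −j1610 Ω
Parallel: Z = Z₁Z₂/(Z₁+Z₂), |Z| = 2950 Ω, ∠Z = -73.5°

2950 Ω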